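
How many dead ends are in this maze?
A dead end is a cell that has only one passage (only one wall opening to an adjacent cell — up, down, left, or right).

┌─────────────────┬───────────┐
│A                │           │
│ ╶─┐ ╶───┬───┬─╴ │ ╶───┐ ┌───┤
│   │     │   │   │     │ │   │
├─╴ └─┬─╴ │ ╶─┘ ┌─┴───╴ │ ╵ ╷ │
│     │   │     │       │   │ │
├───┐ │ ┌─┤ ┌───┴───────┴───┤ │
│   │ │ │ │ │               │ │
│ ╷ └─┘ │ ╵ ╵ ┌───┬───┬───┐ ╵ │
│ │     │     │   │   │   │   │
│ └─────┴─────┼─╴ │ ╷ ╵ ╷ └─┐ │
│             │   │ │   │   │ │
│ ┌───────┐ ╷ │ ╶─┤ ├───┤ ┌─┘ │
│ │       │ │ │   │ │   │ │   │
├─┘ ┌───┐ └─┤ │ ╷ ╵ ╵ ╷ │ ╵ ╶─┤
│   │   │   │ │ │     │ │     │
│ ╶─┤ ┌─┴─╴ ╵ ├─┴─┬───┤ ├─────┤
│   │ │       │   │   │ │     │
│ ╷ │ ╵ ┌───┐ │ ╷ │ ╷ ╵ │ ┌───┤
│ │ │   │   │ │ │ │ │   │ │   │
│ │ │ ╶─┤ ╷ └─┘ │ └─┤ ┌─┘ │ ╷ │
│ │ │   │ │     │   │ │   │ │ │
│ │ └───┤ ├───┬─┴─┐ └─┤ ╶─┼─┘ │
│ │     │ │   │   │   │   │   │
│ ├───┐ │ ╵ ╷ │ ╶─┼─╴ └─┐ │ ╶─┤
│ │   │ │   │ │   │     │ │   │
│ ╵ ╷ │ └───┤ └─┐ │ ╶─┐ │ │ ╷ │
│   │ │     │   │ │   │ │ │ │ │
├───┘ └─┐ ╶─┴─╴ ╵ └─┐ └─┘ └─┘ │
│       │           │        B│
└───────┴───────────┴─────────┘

Checking each cell for number of passages:

Dead ends found at positions:
  (0, 14)
  (1, 6)
  (2, 0)
  (2, 8)
  (3, 2)
  (3, 4)
  (4, 7)
  (5, 13)
  (6, 0)
  (6, 5)
  (7, 3)
  (7, 7)
  (7, 14)
  (8, 14)
  (9, 6)
  (9, 9)
  (10, 3)
  (10, 10)
  (10, 13)
  (11, 8)
  (13, 5)
  (13, 11)
  (13, 13)
  (14, 0)
  (14, 3)
  (14, 9)
Total dead ends: 26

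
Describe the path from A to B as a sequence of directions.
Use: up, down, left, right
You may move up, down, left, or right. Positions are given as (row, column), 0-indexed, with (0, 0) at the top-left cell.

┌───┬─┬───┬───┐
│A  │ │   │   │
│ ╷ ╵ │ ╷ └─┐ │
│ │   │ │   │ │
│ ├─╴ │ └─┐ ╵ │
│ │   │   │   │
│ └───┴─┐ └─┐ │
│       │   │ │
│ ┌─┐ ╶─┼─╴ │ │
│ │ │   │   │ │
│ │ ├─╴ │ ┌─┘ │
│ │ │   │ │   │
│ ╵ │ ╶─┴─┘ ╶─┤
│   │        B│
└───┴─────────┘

Finding the path and converting it to directions:
Path through cells: (0,0) → (1,0) → (2,0) → (3,0) → (3,1) → (3,2) → (4,2) → (4,3) → (5,3) → (5,2) → (6,2) → (6,3) → (6,4) → (6,5) → (6,6)
Directions: down, down, down, right, right, down, right, down, left, down, right, right, right, right

Solution:

┌───┬─┬───┬───┐
│A  │ │   │   │
│ ╷ ╵ │ ╷ └─┐ │
│↓│   │ │   │ │
│ ├─╴ │ └─┐ ╵ │
│↓│   │   │   │
│ └───┴─┐ └─┐ │
│↳ → ↓  │   │ │
│ ┌─┐ ╶─┼─╴ │ │
│ │ │↳ ↓│   │ │
│ │ ├─╴ │ ┌─┘ │
│ │ │↓ ↲│ │   │
│ ╵ │ ╶─┴─┘ ╶─┤
│   │↳ → → → B│
└───┴─────────┘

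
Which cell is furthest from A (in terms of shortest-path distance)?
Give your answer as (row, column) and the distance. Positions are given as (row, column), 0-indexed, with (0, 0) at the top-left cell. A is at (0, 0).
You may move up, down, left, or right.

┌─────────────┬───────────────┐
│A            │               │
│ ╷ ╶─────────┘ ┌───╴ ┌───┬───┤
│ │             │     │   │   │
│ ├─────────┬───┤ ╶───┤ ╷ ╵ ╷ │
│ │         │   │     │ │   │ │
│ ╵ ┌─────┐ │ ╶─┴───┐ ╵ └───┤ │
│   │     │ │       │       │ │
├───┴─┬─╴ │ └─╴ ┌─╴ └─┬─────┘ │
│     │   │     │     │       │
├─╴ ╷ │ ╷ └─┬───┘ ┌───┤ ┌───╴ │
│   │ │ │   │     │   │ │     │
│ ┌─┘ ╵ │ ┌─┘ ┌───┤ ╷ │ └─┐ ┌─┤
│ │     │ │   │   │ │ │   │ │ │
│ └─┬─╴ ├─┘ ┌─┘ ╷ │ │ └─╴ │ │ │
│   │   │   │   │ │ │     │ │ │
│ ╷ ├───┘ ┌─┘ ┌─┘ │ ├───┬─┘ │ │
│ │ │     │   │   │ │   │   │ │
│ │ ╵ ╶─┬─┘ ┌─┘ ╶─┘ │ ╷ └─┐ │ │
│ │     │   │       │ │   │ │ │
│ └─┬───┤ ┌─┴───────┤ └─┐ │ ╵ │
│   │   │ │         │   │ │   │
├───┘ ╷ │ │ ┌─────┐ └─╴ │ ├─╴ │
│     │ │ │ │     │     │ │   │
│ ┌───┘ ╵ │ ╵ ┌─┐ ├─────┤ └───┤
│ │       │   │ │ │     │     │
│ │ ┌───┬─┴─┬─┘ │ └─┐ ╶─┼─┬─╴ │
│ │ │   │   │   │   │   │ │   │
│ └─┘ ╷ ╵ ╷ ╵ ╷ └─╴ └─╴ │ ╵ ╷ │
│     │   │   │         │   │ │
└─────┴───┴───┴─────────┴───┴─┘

Computing BFS distances from A to all cells:
Furthest cell: (13, 12)
Distance: 121 steps

Path from A to the furthest cell:

┌─────────────┬───────────────┐
│A ↓          │↱ → → ↓        │
│ ╷ ╶─────────┘ ┌───╴ ┌───┬───┤
│ │↳ → → → → → ↑│↓ ← ↲│↱ ↓│↱ ↓│
│ ├─────────┬───┤ ╶───┤ ╷ ╵ ╷ │
│ │         │   │↳ → ↓│↑│↳ ↑│↓│
│ ╵ ┌─────┐ │ ╶─┴───┐ ╵ └───┤ │
│   │     │ │       │↳ ↑    │↓│
├───┴─┬─╴ │ └─╴ ┌─╴ └─┬─────┘ │
│     │   │     │     │↓ ← ← ↲│
├─╴ ╷ │ ╷ └─┬───┘ ┌───┤ ┌───╴ │
│   │ │ │   │     │↓ ↰│↓│     │
│ ┌─┘ ╵ │ ┌─┘ ┌───┤ ╷ │ └─┐ ┌─┤
│ │     │ │   │↓ ↰│↓│↑│↳ ↓│ │ │
│ └─┬─╴ ├─┘ ┌─┘ ╷ │ │ └─╴ │ │ │
│   │   │   │↓ ↲│↑│↓│↑ ← ↲│ │ │
│ ╷ ├───┘ ┌─┘ ┌─┘ │ ├───┬─┘ │ │
│ │ │     │↓ ↲│↱ ↑│↓│↱ ↓│   │ │
│ │ ╵ ╶─┬─┘ ┌─┘ ╶─┘ │ ╷ └─┐ │ │
│ │     │↓ ↲│  ↑ ← ↲│↑│↳ ↓│ │ │
│ └─┬───┤ ┌─┴───────┤ └─┐ │ ╵ │
│   │↓ ↰│↓│↱ → → → ↓│↑ ↰│↓│   │
├───┘ ╷ │ │ ┌─────┐ └─╴ │ ├─╴ │
│↓ ← ↲│↑│↓│↑│↓ ← ↰│↳ → ↑│↓│   │
│ ┌───┘ ╵ │ ╵ ┌─┐ ├─────┤ └───┤
│↓│    ↑ ↲│↑ ↲│ │↑│     │↳ → ↓│
│ │ ┌───┬─┴─┬─┘ │ └─┐ ╶─┼─┬─╴ │
│↓│ │↱ ↓│↱ ↓│↱ ↓│↑ ↰│   │B│↓ ↲│
│ └─┘ ╷ ╵ ╷ ╵ ╷ └─╴ └─╴ │ ╵ ╷ │
│↳ → ↑│↳ ↑│↳ ↑│↳ → ↑    │↑ ↲│ │
└─────┴───┴───┴─────────┴───┴─┘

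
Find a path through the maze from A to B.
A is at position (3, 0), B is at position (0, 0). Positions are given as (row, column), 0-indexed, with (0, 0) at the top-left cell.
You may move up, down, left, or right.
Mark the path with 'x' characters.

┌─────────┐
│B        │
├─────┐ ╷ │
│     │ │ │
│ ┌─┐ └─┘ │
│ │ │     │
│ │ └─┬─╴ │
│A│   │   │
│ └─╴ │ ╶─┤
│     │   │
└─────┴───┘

Finding the shortest path from (3, 0) to (0, 0):
Path length: 13 steps
Directions: up → up → right → right → down → right → right → up → up → left → left → left → left

Solution:

┌─────────┐
│B x x x x│
├─────┐ ╷ │
│x x x│ │x│
│ ┌─┐ └─┘ │
│x│ │x x x│
│ │ └─┬─╴ │
│A│   │   │
│ └─╴ │ ╶─┤
│     │   │
└─────┴───┘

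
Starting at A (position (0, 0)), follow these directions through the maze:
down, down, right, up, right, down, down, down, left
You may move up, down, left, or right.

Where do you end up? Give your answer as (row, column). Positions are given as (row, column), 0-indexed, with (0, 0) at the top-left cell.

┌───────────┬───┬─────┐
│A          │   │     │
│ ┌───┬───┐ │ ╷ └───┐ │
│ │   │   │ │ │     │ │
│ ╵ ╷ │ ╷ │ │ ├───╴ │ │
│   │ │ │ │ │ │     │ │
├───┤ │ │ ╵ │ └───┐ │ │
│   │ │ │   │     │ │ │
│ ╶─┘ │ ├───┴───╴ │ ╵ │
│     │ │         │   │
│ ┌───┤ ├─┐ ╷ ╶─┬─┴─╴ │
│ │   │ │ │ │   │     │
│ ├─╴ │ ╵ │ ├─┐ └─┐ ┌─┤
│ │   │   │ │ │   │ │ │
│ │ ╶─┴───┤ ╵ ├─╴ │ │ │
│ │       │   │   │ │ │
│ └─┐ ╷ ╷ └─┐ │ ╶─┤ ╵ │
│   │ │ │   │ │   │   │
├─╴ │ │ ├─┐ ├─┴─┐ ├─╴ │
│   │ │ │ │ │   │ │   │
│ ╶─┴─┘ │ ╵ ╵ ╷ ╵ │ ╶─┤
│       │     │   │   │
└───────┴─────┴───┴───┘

Following directions step by step:
Start: (0, 0)
  down: (0, 0) → (1, 0)
  down: (1, 0) → (2, 0)
  right: (2, 0) → (2, 1)
  up: (2, 1) → (1, 1)
  right: (1, 1) → (1, 2)
  down: (1, 2) → (2, 2)
  down: (2, 2) → (3, 2)
  down: (3, 2) → (4, 2)
  left: (4, 2) → (4, 1)
Final position: (4, 1)

Path taken:

┌───────────┬───┬─────┐
│A          │   │     │
│ ┌───┬───┐ │ ╷ └───┐ │
│↓│↱ ↓│   │ │ │     │ │
│ ╵ ╷ │ ╷ │ │ ├───╴ │ │
│↳ ↑│↓│ │ │ │ │     │ │
├───┤ │ │ ╵ │ └───┐ │ │
│   │↓│ │   │     │ │ │
│ ╶─┘ │ ├───┴───╴ │ ╵ │
│  B ↲│ │         │   │
│ ┌───┤ ├─┐ ╷ ╶─┬─┴─╴ │
│ │   │ │ │ │   │     │
│ ├─╴ │ ╵ │ ├─┐ └─┐ ┌─┤
│ │   │   │ │ │   │ │ │
│ │ ╶─┴───┤ ╵ ├─╴ │ │ │
│ │       │   │   │ │ │
│ └─┐ ╷ ╷ └─┐ │ ╶─┤ ╵ │
│   │ │ │   │ │   │   │
├─╴ │ │ ├─┐ ├─┴─┐ ├─╴ │
│   │ │ │ │ │   │ │   │
│ ╶─┴─┘ │ ╵ ╵ ╷ ╵ │ ╶─┤
│       │     │   │   │
└───────┴─────┴───┴───┘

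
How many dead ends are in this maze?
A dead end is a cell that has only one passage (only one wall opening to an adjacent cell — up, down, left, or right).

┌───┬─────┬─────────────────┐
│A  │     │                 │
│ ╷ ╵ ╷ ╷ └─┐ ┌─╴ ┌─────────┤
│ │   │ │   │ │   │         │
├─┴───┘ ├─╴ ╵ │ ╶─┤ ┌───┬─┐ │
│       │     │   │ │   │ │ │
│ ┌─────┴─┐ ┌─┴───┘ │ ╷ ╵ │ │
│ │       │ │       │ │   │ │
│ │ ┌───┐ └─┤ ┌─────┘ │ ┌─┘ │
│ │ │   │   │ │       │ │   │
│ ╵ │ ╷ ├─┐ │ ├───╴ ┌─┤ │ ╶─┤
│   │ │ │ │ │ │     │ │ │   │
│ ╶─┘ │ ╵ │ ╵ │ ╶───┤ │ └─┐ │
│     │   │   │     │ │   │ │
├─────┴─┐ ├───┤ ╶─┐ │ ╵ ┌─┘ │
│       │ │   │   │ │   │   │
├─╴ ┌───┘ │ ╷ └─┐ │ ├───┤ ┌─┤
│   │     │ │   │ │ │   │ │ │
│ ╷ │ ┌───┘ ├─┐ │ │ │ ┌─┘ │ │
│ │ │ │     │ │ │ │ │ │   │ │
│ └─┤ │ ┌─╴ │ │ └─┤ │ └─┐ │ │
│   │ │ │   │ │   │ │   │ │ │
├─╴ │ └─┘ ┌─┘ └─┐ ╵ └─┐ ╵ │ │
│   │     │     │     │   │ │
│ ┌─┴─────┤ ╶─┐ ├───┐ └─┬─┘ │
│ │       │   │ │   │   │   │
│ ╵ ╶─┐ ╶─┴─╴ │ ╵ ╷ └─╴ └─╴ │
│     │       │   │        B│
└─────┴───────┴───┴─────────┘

Checking each cell for number of passages:

Dead ends found at positions:
  (0, 5)
  (0, 13)
  (1, 0)
  (2, 4)
  (2, 8)
  (2, 12)
  (3, 5)
  (4, 7)
  (5, 4)
  (5, 10)
  (6, 12)
  (7, 0)
  (7, 3)
  (8, 11)
  (8, 13)
  (9, 1)
  (9, 6)
  (9, 8)
  (9, 11)
  (10, 3)
  (12, 4)
  (12, 12)
  (13, 2)
Total dead ends: 23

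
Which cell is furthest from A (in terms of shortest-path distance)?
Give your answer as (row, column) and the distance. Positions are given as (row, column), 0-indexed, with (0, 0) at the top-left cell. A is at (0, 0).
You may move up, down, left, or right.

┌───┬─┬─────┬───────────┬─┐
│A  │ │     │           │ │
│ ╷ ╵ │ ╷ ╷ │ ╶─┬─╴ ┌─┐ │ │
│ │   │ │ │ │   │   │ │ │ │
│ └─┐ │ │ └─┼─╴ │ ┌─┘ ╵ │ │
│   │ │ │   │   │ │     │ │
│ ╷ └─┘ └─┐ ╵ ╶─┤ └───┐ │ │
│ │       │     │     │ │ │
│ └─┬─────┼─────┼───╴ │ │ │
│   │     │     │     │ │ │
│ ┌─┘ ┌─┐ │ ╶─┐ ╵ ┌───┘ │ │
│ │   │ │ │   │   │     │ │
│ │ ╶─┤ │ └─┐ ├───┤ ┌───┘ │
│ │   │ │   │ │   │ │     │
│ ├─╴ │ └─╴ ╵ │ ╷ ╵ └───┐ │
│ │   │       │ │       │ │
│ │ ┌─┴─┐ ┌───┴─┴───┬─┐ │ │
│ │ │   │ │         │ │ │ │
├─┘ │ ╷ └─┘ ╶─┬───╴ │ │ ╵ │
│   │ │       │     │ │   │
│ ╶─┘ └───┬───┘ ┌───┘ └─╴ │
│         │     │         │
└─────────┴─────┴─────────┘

Computing BFS distances from A to all cells:
Furthest cell: (10, 5)
Distance: 77 steps

Path from A to the furthest cell:

┌───┬─┬─────┬───────────┬─┐
│A  │ │↱ ↓  │↱ → → ↓    │ │
│ ╷ ╵ │ ╷ ╷ │ ╶─┬─╴ ┌─┐ │ │
│↓│   │↑│↓│ │↑ ↰│↓ ↲│ │ │ │
│ └─┐ │ │ └─┼─╴ │ ┌─┘ ╵ │ │
│↳ ↓│ │↑│↳ ↓│↱ ↑│↓│     │ │
│ ╷ └─┘ └─┐ ╵ ╶─┤ └───┐ │ │
│ │↳ → ↑  │↳ ↑  │↳ → ↓│ │ │
│ └─┬─────┼─────┼───╴ │ │ │
│   │↓ ← ↰│↓ ← ↰│↓ ← ↲│ │ │
│ ┌─┘ ┌─┐ │ ╶─┐ ╵ ┌───┘ │ │
│ │↓ ↲│ │↑│↳ ↓│↑ ↲│     │ │
│ │ ╶─┤ │ └─┐ ├───┤ ┌───┘ │
│ │↳ ↓│ │↑ ↰│↓│   │ │     │
│ ├─╴ │ └─╴ ╵ │ ╷ ╵ └───┐ │
│ │↓ ↲│    ↑ ↲│ │       │ │
│ │ ┌─┴─┐ ┌───┴─┴───┬─┐ │ │
│ │↓│↱ ↓│ │↱ → → → ↓│ │ │ │
├─┘ │ ╷ └─┘ ╶─┬───╴ │ │ ╵ │
│↓ ↲│↑│↳ → ↑  │↓ ← ↲│ │   │
│ ╶─┘ └───┬───┘ ┌───┘ └─╴ │
│↳ → ↑    │B ← ↲│         │
└─────────┴─────┴─────────┘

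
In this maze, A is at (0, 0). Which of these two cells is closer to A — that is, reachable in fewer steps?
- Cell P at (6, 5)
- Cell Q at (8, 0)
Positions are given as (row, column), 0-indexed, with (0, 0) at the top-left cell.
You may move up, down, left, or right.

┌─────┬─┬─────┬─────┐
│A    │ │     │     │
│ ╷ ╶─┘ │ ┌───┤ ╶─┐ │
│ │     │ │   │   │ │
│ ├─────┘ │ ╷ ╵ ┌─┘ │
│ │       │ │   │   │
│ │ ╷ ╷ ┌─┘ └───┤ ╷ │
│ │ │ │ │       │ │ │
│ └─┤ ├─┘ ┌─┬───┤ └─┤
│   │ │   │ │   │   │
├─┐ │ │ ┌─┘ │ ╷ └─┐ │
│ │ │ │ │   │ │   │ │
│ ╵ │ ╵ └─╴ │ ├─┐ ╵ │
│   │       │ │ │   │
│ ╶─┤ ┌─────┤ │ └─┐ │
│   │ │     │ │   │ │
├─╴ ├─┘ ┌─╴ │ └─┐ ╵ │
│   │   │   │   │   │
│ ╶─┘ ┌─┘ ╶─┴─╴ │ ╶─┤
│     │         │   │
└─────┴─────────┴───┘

Shortest path A → P at (6, 5): 61 steps
Shortest path A → Q at (8, 0): 12 steps

Q is closer (12 steps vs 61 steps).

Path to P:

┌─────┬─┬─────┬─────┐
│A    │ │     │↓ ← ↰│
│ ╷ ╶─┘ │ ┌───┤ ╶─┐ │
│↓│     │ │↓ ↰│↓  │↑│
│ ├─────┘ │ ╷ ╵ ┌─┘ │
│↓│       │↓│↑ ↲│↱ ↑│
│ │ ╷ ╷ ┌─┘ └───┤ ╷ │
│↓│ │ │ │↓ ↲    │↑│ │
│ └─┤ ├─┘ ┌─┬───┤ └─┤
│↳ ↓│ │↓ ↲│ │↱ ↓│↑ ↰│
├─┐ │ │ ┌─┘ │ ╷ └─┐ │
│ │↓│ │↓│   │↑│↳ ↓│↑│
│ ╵ │ ╵ └─╴ │ ├─┐ ╵ │
│↓ ↲│  ↳ → P│↑│ │↳ ↑│
│ ╶─┤ ┌─────┤ │ └─┐ │
│↳ ↓│ │↱ → ↓│↑│   │ │
├─╴ ├─┘ ┌─╴ │ └─┐ ╵ │
│↓ ↲│↱ ↑│↓ ↲│↑ ↰│   │
│ ╶─┘ ┌─┘ ╶─┴─╴ │ ╶─┤
│↳ → ↑│  ↳ → → ↑│   │
└─────┴─────────┴───┘

Path to Q:

┌─────┬─┬─────┬─────┐
│A    │ │     │     │
│ ╷ ╶─┘ │ ┌───┤ ╶─┐ │
│↓│     │ │   │   │ │
│ ├─────┘ │ ╷ ╵ ┌─┘ │
│↓│       │ │   │   │
│ │ ╷ ╷ ┌─┘ └───┤ ╷ │
│↓│ │ │ │       │ │ │
│ └─┤ ├─┘ ┌─┬───┤ └─┤
│↳ ↓│ │   │ │   │   │
├─┐ │ │ ┌─┘ │ ╷ └─┐ │
│ │↓│ │ │   │ │   │ │
│ ╵ │ ╵ └─╴ │ ├─┐ ╵ │
│↓ ↲│       │ │ │   │
│ ╶─┤ ┌─────┤ │ └─┐ │
│↳ ↓│ │     │ │   │ │
├─╴ ├─┘ ┌─╴ │ └─┐ ╵ │
│Q ↲│   │   │   │   │
│ ╶─┘ ┌─┘ ╶─┴─╴ │ ╶─┤
│     │         │   │
└─────┴─────────┴───┘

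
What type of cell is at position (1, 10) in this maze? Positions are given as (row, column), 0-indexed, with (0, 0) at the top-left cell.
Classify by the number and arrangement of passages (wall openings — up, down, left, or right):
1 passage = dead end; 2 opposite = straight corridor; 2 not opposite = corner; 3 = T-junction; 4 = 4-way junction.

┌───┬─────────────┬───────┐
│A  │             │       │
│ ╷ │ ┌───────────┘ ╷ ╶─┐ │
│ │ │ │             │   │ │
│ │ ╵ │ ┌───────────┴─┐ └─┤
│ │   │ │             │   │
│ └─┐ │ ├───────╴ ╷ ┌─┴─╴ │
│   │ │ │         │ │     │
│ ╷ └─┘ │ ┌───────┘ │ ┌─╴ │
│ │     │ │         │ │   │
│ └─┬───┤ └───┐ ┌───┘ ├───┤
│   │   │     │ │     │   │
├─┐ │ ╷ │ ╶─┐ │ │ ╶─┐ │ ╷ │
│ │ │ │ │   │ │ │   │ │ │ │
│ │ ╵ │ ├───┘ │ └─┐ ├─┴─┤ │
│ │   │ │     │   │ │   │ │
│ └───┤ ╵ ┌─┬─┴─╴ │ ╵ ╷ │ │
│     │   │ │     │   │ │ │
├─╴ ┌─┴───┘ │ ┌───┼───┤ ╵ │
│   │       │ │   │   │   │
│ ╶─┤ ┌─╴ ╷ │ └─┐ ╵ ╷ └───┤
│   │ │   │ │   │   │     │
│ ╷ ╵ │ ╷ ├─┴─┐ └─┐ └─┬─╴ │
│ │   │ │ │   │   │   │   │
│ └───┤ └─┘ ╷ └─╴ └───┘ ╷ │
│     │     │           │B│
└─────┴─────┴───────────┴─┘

Checking cell at (1, 10):
Number of passages: 2
Cell type: corner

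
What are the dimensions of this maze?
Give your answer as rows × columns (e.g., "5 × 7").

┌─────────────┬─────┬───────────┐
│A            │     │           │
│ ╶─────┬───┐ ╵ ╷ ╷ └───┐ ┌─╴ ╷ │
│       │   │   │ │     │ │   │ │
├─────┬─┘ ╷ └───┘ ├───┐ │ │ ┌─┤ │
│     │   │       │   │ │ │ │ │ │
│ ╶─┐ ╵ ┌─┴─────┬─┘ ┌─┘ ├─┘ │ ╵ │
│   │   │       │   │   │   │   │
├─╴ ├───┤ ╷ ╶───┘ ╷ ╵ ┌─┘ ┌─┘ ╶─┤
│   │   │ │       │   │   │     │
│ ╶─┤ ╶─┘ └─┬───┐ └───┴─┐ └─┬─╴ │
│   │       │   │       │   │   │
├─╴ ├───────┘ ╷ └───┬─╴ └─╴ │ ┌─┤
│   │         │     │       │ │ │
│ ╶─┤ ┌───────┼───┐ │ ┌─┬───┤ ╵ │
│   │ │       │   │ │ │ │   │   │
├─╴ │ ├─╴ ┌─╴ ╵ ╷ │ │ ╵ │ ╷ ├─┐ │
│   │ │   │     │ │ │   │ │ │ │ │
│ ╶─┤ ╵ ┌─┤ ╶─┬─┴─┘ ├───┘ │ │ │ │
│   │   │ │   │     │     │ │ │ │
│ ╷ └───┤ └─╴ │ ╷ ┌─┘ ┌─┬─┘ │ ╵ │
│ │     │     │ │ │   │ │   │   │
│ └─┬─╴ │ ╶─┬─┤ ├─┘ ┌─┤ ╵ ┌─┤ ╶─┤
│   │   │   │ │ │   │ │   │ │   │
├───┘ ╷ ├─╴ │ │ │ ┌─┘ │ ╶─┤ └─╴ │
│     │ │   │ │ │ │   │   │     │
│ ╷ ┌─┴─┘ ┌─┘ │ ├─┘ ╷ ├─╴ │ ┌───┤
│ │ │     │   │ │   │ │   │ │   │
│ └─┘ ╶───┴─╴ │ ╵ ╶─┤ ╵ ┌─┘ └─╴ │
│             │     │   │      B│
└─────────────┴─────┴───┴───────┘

Counting the maze dimensions:
Rows (vertical): 15
Columns (horizontal): 16
Dimensions: 15 × 16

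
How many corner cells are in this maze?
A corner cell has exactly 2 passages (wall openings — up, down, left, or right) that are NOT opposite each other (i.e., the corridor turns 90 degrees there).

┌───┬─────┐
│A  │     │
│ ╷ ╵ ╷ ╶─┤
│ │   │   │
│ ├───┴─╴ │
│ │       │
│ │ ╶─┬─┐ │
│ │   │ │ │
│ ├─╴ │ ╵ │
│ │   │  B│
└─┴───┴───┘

Counting corner cells (2 non-opposite passages):
Total corners: 13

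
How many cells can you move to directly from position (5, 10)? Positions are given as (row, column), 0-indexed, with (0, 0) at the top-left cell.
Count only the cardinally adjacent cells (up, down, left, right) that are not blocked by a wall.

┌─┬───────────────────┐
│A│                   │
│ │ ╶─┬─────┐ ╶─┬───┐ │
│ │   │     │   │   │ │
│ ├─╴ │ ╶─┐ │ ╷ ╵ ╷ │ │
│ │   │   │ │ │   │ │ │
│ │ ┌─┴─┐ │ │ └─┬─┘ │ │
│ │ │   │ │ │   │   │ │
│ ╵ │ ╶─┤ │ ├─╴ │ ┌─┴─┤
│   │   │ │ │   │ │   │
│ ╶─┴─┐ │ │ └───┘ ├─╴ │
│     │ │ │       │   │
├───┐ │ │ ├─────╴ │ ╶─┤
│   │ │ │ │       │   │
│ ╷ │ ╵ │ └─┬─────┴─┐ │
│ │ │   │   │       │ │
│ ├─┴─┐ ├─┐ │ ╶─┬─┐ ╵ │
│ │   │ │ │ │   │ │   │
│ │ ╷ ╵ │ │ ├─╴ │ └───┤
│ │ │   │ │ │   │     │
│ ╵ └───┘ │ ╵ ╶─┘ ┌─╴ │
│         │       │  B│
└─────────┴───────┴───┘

Checking passable neighbors of (5, 10):
Neighbors: (4, 10), (5, 9)
Count: 2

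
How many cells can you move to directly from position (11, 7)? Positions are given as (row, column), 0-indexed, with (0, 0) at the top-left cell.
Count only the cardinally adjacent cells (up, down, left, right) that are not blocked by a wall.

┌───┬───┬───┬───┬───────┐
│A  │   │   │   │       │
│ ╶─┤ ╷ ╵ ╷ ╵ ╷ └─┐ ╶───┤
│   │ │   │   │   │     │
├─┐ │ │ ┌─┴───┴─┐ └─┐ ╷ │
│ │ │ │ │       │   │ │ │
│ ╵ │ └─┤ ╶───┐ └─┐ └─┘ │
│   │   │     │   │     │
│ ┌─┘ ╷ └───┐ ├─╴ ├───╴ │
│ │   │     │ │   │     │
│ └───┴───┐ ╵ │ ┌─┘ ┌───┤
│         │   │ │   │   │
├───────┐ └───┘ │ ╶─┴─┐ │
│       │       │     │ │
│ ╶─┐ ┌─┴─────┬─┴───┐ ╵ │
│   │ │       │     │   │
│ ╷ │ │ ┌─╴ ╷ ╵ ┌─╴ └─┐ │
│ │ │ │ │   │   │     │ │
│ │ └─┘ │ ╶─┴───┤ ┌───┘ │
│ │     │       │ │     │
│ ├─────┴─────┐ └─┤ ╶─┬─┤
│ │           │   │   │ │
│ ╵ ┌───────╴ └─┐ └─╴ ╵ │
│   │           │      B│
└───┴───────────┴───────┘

Checking passable neighbors of (11, 7):
Neighbors: (11, 6)
Count: 1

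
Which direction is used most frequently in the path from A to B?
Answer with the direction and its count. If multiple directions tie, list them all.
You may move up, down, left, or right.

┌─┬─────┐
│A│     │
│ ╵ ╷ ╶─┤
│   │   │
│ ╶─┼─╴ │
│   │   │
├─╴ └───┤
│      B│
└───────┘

Directions: down, down, right, down, right, right
Counts: {'down': 3, 'right': 3}
Most common: down and right (tied at 3 times each)

Solution:

┌─┬─────┐
│A│     │
│ ╵ ╷ ╶─┤
│↓  │   │
│ ╶─┼─╴ │
│↳ ↓│   │
├─╴ └───┤
│  ↳ → B│
└───────┘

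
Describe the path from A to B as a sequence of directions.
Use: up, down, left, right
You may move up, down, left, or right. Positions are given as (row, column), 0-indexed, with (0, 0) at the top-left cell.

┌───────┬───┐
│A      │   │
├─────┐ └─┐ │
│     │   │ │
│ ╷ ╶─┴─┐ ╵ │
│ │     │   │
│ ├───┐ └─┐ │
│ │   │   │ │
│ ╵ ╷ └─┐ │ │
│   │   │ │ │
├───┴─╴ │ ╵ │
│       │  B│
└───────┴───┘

Finding the path and converting it to directions:
Path through cells: (0,0) → (0,1) → (0,2) → (0,3) → (1,3) → (1,4) → (2,4) → (2,5) → (3,5) → (4,5) → (5,5)
Directions: right, right, right, down, right, down, right, down, down, down

Solution:

┌───────┬───┐
│A → → ↓│   │
├─────┐ └─┐ │
│     │↳ ↓│ │
│ ╷ ╶─┴─┐ ╵ │
│ │     │↳ ↓│
│ ├───┐ └─┐ │
│ │   │   │↓│
│ ╵ ╷ └─┐ │ │
│   │   │ │↓│
├───┴─╴ │ ╵ │
│       │  B│
└───────┴───┘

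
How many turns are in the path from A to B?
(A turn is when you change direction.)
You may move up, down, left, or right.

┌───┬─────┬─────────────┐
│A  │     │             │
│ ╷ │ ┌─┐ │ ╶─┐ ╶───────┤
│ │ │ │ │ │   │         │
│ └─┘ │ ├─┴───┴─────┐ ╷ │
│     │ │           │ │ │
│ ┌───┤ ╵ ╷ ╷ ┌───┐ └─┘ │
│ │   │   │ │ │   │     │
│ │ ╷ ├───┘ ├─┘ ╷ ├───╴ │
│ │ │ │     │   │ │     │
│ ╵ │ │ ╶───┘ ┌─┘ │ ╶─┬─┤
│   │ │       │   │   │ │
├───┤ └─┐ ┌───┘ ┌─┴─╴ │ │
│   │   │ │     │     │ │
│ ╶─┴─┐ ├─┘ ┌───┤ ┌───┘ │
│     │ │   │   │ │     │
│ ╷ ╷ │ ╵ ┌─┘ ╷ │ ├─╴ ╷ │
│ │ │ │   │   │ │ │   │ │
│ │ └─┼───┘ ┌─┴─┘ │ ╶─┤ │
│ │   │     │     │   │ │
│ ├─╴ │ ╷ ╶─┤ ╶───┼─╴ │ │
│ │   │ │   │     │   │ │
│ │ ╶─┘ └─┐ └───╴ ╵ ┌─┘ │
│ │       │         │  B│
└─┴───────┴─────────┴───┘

Directions: down, down, down, down, down, right, up, up, right, down, down, down, right, down, down, right, up, right, up, right, right, up, right, up, up, left, down, left, down, left, left, left, up, right, right, up, up, right, right, right, right, down, right, right, down, left, left, down, right, down, left, left, down, down, down, left, left, down, right, right, down, right, up, right, up, left, up, right, up, right, down, down, down, down
Number of turns: 46

Solution:

┌───┬─────┬─────────────┐
│A  │     │             │
│ ╷ │ ┌─┐ │ ╶─┐ ╶───────┤
│↓│ │ │ │ │   │         │
│ └─┘ │ ├─┴───┴─────┐ ╷ │
│↓    │ │  ↱ → → → ↓│ │ │
│ ┌───┤ ╵ ╷ ╷ ┌───┐ └─┘ │
│↓│↱ ↓│   │↑│ │↓ ↰│↳ → ↓│
│ │ ╷ ├───┘ ├─┘ ╷ ├───╴ │
│↓│↑│↓│↱ → ↑│↓ ↲│↑│↓ ← ↲│
│ ╵ │ │ ╶───┘ ┌─┘ │ ╶─┬─┤
│↳ ↑│↓│↑ ← ← ↲│↱ ↑│↳ ↓│ │
├───┤ └─┐ ┌───┘ ┌─┴─╴ │ │
│   │↳ ↓│ │↱ → ↑│↓ ← ↲│ │
│ ╶─┴─┐ ├─┘ ┌───┤ ┌───┘ │
│     │↓│↱ ↑│   │↓│  ↱ ↓│
│ ╷ ╷ │ ╵ ┌─┘ ╷ │ ├─╴ ╷ │
│ │ │ │↳ ↑│   │ │↓│↱ ↑│↓│
│ │ └─┼───┘ ┌─┴─┘ │ ╶─┤ │
│ │   │     │↓ ← ↲│↑ ↰│↓│
│ ├─╴ │ ╷ ╶─┤ ╶───┼─╴ │ │
│ │   │ │   │↳ → ↓│↱ ↑│↓│
│ │ ╶─┘ └─┐ └───╴ ╵ ┌─┘ │
│ │       │      ↳ ↑│  B│
└─┴───────┴─────────┴───┘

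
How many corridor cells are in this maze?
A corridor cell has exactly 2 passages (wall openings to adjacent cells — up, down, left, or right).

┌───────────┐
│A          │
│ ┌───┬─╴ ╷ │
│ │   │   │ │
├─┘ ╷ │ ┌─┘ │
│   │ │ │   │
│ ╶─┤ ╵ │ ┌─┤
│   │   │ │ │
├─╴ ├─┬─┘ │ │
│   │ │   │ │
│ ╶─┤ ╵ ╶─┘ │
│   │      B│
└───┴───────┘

Counting cells with exactly 2 passages:
Total corridor cells: 30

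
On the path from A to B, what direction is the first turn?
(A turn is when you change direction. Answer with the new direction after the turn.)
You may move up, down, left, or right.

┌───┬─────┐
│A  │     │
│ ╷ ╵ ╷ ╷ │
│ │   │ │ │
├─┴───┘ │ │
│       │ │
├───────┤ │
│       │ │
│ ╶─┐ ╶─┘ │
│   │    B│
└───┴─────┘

Directions: right, down, right, up, right, right, down, down, down, down
First turn direction: down

Solution:

┌───┬─────┐
│A ↓│↱ → ↓│
│ ╷ ╵ ╷ ╷ │
│ │↳ ↑│ │↓│
├─┴───┘ │ │
│       │↓│
├───────┤ │
│       │↓│
│ ╶─┐ ╶─┘ │
│   │    B│
└───┴─────┘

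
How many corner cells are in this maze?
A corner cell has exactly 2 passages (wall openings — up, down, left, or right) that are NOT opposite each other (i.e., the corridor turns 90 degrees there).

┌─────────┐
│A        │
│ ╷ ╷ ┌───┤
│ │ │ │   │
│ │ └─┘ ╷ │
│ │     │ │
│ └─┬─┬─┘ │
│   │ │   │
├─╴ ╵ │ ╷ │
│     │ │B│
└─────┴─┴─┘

Counting corner cells (2 non-opposite passages):
Total corners: 9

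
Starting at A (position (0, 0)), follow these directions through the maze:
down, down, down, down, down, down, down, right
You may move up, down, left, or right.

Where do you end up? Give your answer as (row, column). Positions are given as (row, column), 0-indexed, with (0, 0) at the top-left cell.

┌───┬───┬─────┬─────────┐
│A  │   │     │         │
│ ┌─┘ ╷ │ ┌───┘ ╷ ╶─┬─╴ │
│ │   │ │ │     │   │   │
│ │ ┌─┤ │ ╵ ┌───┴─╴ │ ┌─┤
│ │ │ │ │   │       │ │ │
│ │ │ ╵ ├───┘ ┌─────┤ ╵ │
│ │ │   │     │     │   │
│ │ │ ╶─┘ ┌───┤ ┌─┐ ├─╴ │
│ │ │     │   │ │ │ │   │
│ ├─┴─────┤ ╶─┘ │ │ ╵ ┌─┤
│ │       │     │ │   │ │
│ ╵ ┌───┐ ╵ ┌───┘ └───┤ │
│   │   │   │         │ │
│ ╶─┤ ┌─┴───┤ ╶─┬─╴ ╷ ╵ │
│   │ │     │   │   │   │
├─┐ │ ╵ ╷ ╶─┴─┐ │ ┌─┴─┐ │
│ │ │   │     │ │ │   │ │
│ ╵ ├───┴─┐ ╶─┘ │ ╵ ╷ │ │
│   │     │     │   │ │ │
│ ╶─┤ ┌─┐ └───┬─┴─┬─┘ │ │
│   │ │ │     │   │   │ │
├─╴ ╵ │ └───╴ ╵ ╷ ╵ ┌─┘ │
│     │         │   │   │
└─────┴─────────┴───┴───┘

Following directions step by step:
Start: (0, 0)
  down: (0, 0) → (1, 0)
  down: (1, 0) → (2, 0)
  down: (2, 0) → (3, 0)
  down: (3, 0) → (4, 0)
  down: (4, 0) → (5, 0)
  down: (5, 0) → (6, 0)
  down: (6, 0) → (7, 0)
  right: (7, 0) → (7, 1)
Final position: (7, 1)

Path taken:

┌───┬───┬─────┬─────────┐
│A  │   │     │         │
│ ┌─┘ ╷ │ ┌───┘ ╷ ╶─┬─╴ │
│↓│   │ │ │     │   │   │
│ │ ┌─┤ │ ╵ ┌───┴─╴ │ ┌─┤
│↓│ │ │ │   │       │ │ │
│ │ │ ╵ ├───┘ ┌─────┤ ╵ │
│↓│ │   │     │     │   │
│ │ │ ╶─┘ ┌───┤ ┌─┐ ├─╴ │
│↓│ │     │   │ │ │ │   │
│ ├─┴─────┤ ╶─┘ │ │ ╵ ┌─┤
│↓│       │     │ │   │ │
│ ╵ ┌───┐ ╵ ┌───┘ └───┤ │
│↓  │   │   │         │ │
│ ╶─┤ ┌─┴───┤ ╶─┬─╴ ╷ ╵ │
│↳ B│ │     │   │   │   │
├─┐ │ ╵ ╷ ╶─┴─┐ │ ┌─┴─┐ │
│ │ │   │     │ │ │   │ │
│ ╵ ├───┴─┐ ╶─┘ │ ╵ ╷ │ │
│   │     │     │   │ │ │
│ ╶─┤ ┌─┐ └───┬─┴─┬─┘ │ │
│   │ │ │     │   │   │ │
├─╴ ╵ │ └───╴ ╵ ╷ ╵ ┌─┘ │
│     │         │   │   │
└─────┴─────────┴───┴───┘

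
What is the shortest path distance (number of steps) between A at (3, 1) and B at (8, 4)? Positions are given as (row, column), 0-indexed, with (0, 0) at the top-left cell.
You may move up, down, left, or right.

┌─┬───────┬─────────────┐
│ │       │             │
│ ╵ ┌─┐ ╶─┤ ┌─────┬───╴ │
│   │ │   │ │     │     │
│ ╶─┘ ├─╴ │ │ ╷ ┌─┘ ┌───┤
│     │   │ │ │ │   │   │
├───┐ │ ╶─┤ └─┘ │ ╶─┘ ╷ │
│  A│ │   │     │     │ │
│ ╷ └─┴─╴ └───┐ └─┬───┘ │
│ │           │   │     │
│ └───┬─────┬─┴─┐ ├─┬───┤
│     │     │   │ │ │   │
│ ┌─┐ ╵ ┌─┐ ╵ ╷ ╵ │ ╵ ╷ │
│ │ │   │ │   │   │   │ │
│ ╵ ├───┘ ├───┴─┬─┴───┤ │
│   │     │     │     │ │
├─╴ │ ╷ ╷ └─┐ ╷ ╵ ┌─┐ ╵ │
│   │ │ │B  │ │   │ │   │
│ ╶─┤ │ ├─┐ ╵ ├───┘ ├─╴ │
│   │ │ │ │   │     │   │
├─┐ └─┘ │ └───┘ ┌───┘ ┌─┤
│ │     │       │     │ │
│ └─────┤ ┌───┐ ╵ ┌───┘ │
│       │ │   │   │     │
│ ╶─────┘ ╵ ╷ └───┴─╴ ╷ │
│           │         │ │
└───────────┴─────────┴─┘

Finding path from (3, 1) to (8, 4):
Path: (3,1) → (3,0) → (4,0) → (5,0) → (6,0) → (7,0) → (7,1) → (8,1) → (8,0) → (9,0) → (9,1) → (10,1) → (10,2) → (10,3) → (9,3) → (8,3) → (7,3) → (7,4) → (8,4)
Distance: 18 steps

Solution:

┌─┬───────┬─────────────┐
│ │       │             │
│ ╵ ┌─┐ ╶─┤ ┌─────┬───╴ │
│   │ │   │ │     │     │
│ ╶─┘ ├─╴ │ │ ╷ ┌─┘ ┌───┤
│     │   │ │ │ │   │   │
├───┐ │ ╶─┤ └─┘ │ ╶─┘ ╷ │
│↓ A│ │   │     │     │ │
│ ╷ └─┴─╴ └───┐ └─┬───┘ │
│↓│           │   │     │
│ └───┬─────┬─┴─┐ ├─┬───┤
│↓    │     │   │ │ │   │
│ ┌─┐ ╵ ┌─┐ ╵ ╷ ╵ │ ╵ ╷ │
│↓│ │   │ │   │   │   │ │
│ ╵ ├───┘ ├───┴─┬─┴───┤ │
│↳ ↓│  ↱ ↓│     │     │ │
├─╴ │ ╷ ╷ └─┐ ╷ ╵ ┌─┐ ╵ │
│↓ ↲│ │↑│B  │ │   │ │   │
│ ╶─┤ │ ├─┐ ╵ ├───┘ ├─╴ │
│↳ ↓│ │↑│ │   │     │   │
├─┐ └─┘ │ └───┘ ┌───┘ ┌─┤
│ │↳ → ↑│       │     │ │
│ └─────┤ ┌───┐ ╵ ┌───┘ │
│       │ │   │   │     │
│ ╶─────┘ ╵ ╷ └───┴─╴ ╷ │
│           │         │ │
└───────────┴─────────┴─┘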